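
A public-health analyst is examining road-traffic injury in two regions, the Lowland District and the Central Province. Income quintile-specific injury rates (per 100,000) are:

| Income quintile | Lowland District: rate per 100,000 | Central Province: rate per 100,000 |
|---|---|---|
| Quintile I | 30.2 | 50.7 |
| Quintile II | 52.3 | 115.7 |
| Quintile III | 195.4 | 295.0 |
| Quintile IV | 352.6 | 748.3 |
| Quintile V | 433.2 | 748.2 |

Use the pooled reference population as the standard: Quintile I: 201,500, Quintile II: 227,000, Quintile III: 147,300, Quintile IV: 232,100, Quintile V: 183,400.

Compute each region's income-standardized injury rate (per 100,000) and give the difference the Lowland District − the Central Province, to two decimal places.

-184.41

Standard total = 991,300; weights = 0.2033, 0.2290, 0.1486, 0.2341, 0.1850.
The Lowland District: 0.2033×30.2 + 0.2290×52.3 + 0.1486×195.4 + 0.2341×352.6 + 0.1850×433.2 = 209.8529 per 100,000.
The Central Province: 0.2033×50.7 + 0.2290×115.7 + 0.1486×295.0 + 0.2341×748.3 + 0.1850×748.2 = 394.2639 per 100,000.
Difference = 209.8529 − 394.2639 = -184.4110.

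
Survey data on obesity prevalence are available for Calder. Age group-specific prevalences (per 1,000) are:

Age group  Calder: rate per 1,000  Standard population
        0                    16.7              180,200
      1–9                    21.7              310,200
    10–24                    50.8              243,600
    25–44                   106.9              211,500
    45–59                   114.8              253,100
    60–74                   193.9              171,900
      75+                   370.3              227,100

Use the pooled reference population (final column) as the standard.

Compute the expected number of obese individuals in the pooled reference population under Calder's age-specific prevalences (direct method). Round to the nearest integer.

191207

Expected obese individuals = Σ (standard pop × age-specific rate ÷ 1,000)
= 180,200×16.7/1,000 + 310,200×21.7/1,000 + 243,600×50.8/1,000 + 211,500×106.9/1,000 + 253,100×114.8/1,000 + 171,900×193.9/1,000 + 227,100×370.3/1,000
= 3009.34 + 6731.34 + 12374.88 + 22609.35 + 29055.88 + 33331.41 + 84095.13 = 191207.33.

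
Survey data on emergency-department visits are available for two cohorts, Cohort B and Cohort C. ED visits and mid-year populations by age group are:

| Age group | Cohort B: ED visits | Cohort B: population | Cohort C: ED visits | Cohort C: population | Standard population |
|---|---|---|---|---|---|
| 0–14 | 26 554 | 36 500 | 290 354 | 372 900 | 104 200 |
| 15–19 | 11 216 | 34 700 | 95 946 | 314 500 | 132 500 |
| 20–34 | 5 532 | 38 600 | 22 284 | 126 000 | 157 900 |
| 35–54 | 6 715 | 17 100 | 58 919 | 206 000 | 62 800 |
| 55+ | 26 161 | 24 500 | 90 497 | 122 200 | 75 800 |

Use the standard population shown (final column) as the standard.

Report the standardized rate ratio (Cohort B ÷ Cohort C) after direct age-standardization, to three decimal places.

Age-specific rates per 1 000 for Cohort B: 727.507, 323.228, 143.316, 392.690, 1067.796.
For Cohort C: 778.638, 305.075, 176.857, 286.015, 740.565.
Standard total = 533 200; weights = 0.1954, 0.2485, 0.2961, 0.1178, 0.1422.
Cohort B: 0.1954×727.507 + 0.2485×323.228 + 0.2961×143.316 + 0.1178×392.690 + 0.1422×1067.796 = 462.9845 per 1 000.
Cohort C: 0.1954×778.638 + 0.2485×305.075 + 0.2961×176.857 + 0.1178×286.015 + 0.1422×740.565 = 419.3149 per 1 000.
Ratio = 462.9845 ÷ 419.3149 = 1.10415.

1.104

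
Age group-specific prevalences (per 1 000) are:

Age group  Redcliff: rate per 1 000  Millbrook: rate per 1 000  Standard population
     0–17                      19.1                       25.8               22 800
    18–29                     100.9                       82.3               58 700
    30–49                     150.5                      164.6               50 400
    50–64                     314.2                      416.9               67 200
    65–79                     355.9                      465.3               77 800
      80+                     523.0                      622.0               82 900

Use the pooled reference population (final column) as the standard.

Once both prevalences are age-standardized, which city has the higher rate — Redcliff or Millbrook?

Standard total = 359 800; weights = 0.0634, 0.1631, 0.1401, 0.1868, 0.2162, 0.2304.
Redcliff: 0.0634×19.1 + 0.1631×100.9 + 0.1401×150.5 + 0.1868×314.2 + 0.2162×355.9 + 0.2304×523.0 = 294.8957 per 1 000.
Millbrook: 0.0634×25.8 + 0.1631×82.3 + 0.1401×164.6 + 0.1868×416.9 + 0.2162×465.3 + 0.2304×622.0 = 359.9080 per 1 000.

Millbrook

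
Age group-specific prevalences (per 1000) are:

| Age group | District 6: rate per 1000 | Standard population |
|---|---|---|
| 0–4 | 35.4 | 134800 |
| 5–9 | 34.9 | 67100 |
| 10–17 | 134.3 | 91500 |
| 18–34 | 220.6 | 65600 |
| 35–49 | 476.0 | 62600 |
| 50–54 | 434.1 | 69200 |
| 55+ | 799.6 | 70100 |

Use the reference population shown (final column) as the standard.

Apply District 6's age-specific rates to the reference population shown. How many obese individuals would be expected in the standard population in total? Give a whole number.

149763

Expected obese individuals = Σ (standard pop × age-specific rate ÷ 1000)
= 134800×35.4/1000 + 67100×34.9/1000 + 91500×134.3/1000 + 65600×220.6/1000 + 62600×476.0/1000 + 69200×434.1/1000 + 70100×799.6/1000
= 4771.92 + 2341.79 + 12288.45 + 14471.36 + 29797.60 + 30039.72 + 56051.96 = 149762.80.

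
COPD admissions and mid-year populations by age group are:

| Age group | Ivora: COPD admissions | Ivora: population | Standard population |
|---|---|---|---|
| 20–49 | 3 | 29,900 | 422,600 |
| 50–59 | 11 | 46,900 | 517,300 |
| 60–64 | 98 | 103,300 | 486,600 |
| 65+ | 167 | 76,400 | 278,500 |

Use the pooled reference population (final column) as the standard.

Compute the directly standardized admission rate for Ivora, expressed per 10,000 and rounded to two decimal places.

7.24

Age-specific rates per 10,000 for Ivora: 1.00, 2.35, 9.49, 21.86.
Standard total = 1,705,000; weights = 0.2479, 0.3034, 0.2854, 0.1633.
Standardized rate: 0.2479×1.00 + 0.3034×2.35 + 0.2854×9.49 + 0.1633×21.86 = 7.2383 per 10,000.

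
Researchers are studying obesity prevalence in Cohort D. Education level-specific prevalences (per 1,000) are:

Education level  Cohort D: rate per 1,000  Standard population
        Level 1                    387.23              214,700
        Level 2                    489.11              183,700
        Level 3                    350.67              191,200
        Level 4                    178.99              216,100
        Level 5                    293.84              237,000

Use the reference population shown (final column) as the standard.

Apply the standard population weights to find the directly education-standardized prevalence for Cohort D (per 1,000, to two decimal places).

334.09

Standard total = 1,042,700; weights = 0.2059, 0.1762, 0.1834, 0.2073, 0.2273.
Standardized rate: 0.2059×387.23 + 0.1762×489.11 + 0.1834×350.67 + 0.2073×178.99 + 0.2273×293.84 = 334.0901 per 1,000.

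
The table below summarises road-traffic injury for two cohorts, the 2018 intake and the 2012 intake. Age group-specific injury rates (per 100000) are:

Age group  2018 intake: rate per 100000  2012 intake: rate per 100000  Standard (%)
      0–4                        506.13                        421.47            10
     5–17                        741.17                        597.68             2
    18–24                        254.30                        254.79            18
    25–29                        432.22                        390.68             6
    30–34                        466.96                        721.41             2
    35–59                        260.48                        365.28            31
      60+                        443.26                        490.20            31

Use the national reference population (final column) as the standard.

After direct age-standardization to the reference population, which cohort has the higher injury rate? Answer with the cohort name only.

Standard weights: 0.10, 0.02, 0.18, 0.06, 0.02, 0.31, 0.31.
The 2018 intake: 0.1000×506.13 + 0.0200×741.17 + 0.1800×254.30 + 0.0600×432.22 + 0.0200×466.96 + 0.3100×260.48 + 0.3100×443.26 = 364.6422 per 100000.
The 2012 intake: 0.1000×421.47 + 0.0200×597.68 + 0.1800×254.79 + 0.0600×390.68 + 0.0200×721.41 + 0.3100×365.28 + 0.3100×490.20 = 403.0306 per 100000.

2012 intake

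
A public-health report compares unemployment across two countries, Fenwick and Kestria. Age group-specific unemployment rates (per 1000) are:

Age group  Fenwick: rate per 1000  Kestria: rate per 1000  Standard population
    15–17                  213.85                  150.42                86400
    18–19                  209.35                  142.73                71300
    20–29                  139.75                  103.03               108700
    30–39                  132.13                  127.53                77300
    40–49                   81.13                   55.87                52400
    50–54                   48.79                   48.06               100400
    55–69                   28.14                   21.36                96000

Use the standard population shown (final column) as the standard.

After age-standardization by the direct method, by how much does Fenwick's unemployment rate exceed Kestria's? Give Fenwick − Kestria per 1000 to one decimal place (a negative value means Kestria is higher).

Standard total = 592500; weights = 0.1458, 0.1203, 0.1835, 0.1305, 0.0884, 0.1695, 0.1620.
Fenwick: 0.1458×213.85 + 0.1203×209.35 + 0.1835×139.75 + 0.1305×132.13 + 0.0884×81.13 + 0.1695×48.79 + 0.1620×28.14 = 119.2556 per 1000.
Kestria: 0.1458×150.42 + 0.1203×142.73 + 0.1835×103.03 + 0.1305×127.53 + 0.0884×55.87 + 0.1695×48.06 + 0.1620×21.36 = 91.1962 per 1000.
Difference = 119.2556 − 91.1962 = 28.0594.

28.1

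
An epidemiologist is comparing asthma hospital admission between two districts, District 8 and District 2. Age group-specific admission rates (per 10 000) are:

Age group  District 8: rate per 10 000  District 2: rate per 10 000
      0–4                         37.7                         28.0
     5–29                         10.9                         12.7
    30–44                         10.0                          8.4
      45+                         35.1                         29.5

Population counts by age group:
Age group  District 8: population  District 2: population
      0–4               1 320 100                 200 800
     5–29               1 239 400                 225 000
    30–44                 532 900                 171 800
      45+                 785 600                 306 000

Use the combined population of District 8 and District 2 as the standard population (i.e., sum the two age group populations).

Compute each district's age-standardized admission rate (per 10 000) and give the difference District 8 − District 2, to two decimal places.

Combined standard total = 4 781 600; weights = 0.3181, 0.3063, 0.1474, 0.2283.
District 8: 0.3181×37.7 + 0.3063×10.9 + 0.1474×10.0 + 0.2283×35.1 = 24.8164 per 10 000.
District 2: 0.3181×28.0 + 0.3063×12.7 + 0.1474×8.4 + 0.2283×29.5 = 20.7681 per 10 000.
Difference = 24.8164 − 20.7681 = 4.0483.

4.05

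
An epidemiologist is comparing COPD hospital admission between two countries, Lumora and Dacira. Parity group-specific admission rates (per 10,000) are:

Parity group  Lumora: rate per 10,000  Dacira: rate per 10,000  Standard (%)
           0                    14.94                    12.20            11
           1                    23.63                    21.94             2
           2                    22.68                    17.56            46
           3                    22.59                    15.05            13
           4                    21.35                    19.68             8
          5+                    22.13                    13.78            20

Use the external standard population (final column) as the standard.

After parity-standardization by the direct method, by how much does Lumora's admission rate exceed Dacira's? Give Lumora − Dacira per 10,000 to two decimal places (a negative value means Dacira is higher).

Standard weights: 0.11, 0.02, 0.46, 0.13, 0.08, 0.20.
Lumora: 0.1100×14.94 + 0.0200×23.63 + 0.4600×22.68 + 0.1300×22.59 + 0.0800×21.35 + 0.2000×22.13 = 21.6195 per 10,000.
Dacira: 0.1100×12.20 + 0.0200×21.94 + 0.4600×17.56 + 0.1300×15.05 + 0.0800×19.68 + 0.2000×13.78 = 16.1453 per 10,000.
Difference = 21.6195 − 16.1453 = 5.4742.

5.47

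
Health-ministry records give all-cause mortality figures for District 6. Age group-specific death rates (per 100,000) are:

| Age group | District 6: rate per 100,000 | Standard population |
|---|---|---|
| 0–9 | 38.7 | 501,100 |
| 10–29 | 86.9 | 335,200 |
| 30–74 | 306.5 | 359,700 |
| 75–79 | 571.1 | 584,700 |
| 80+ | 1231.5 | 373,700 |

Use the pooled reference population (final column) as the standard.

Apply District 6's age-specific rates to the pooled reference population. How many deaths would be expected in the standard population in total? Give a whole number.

9529

Expected deaths = Σ (standard pop × age-specific rate ÷ 100,000)
= 501,100×38.7/100,000 + 335,200×86.9/100,000 + 359,700×306.5/100,000 + 584,700×571.1/100,000 + 373,700×1231.5/100,000
= 193.93 + 291.29 + 1102.48 + 3339.22 + 4602.12 = 9529.03.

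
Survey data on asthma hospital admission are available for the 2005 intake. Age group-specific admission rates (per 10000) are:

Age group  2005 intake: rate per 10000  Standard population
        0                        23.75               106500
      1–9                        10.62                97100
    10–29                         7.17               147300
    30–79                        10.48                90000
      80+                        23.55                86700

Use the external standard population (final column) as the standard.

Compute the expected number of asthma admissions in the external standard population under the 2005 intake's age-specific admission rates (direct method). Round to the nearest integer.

760

Expected asthma admissions = Σ (standard pop × age-specific rate ÷ 10000)
= 106500×23.75/10000 + 97100×10.62/10000 + 147300×7.17/10000 + 90000×10.48/10000 + 86700×23.55/10000
= 252.94 + 103.12 + 105.61 + 94.32 + 204.18 = 760.17.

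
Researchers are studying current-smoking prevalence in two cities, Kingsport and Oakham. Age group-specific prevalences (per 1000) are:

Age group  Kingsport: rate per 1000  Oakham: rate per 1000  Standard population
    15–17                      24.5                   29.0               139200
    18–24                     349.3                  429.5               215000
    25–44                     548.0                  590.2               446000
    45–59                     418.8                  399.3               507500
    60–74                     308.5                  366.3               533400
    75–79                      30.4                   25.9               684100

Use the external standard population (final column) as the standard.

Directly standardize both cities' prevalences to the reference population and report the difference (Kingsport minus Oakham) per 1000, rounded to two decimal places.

Standard total = 2525200; weights = 0.0551, 0.0851, 0.1766, 0.2010, 0.2112, 0.2709.
Kingsport: 0.0551×24.5 + 0.0851×349.3 + 0.1766×548.0 + 0.2010×418.8 + 0.2112×308.5 + 0.2709×30.4 = 285.4465 per 1000.
Oakham: 0.0551×29.0 + 0.0851×429.5 + 0.1766×590.2 + 0.2010×399.3 + 0.2112×366.3 + 0.2709×25.9 = 307.0473 per 1000.
Difference = 285.4465 − 307.0473 = -21.6008.

-21.60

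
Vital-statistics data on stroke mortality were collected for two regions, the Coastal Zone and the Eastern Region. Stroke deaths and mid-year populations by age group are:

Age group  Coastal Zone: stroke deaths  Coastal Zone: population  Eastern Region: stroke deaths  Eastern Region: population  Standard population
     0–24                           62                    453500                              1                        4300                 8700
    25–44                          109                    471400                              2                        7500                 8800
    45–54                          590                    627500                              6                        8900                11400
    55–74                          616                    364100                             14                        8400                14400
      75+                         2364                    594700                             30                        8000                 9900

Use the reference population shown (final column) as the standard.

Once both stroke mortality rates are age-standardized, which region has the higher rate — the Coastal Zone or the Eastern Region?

Coastal Zone

Age-specific rates per 100000 for the Coastal Zone: 13.67, 23.12, 94.02, 169.18, 397.51.
For the Eastern Region: 23.26, 26.67, 67.42, 166.67, 375.00.
Standard total = 53200; weights = 0.1635, 0.1654, 0.2143, 0.2707, 0.1861.
The Coastal Zone: 0.1635×13.67 + 0.1654×23.12 + 0.2143×94.02 + 0.2707×169.18 + 0.1861×397.51 = 145.9757 per 100000.
The Eastern Region: 0.1635×23.26 + 0.1654×26.67 + 0.2143×67.42 + 0.2707×166.67 + 0.1861×375.00 = 137.5570 per 100000.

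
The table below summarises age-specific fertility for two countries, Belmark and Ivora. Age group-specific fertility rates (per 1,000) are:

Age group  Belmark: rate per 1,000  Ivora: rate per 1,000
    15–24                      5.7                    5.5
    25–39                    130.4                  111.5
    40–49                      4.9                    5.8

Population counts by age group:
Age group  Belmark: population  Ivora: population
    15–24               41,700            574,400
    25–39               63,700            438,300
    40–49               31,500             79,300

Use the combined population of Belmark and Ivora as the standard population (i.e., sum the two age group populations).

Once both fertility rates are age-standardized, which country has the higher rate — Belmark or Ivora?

Belmark

Combined standard total = 1,228,900; weights = 0.5013, 0.4085, 0.0902.
Belmark: 0.5013×5.7 + 0.4085×130.4 + 0.0902×4.9 = 56.5672 per 1,000.
Ivora: 0.5013×5.5 + 0.4085×111.5 + 0.0902×5.8 = 48.8276 per 1,000.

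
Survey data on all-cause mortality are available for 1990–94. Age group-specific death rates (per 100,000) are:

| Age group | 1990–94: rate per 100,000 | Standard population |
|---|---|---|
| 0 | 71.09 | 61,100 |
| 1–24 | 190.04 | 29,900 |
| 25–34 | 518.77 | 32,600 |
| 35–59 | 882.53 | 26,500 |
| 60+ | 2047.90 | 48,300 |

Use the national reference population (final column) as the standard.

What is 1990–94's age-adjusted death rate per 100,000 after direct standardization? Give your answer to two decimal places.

752.21

Standard total = 198,400; weights = 0.3080, 0.1507, 0.1643, 0.1336, 0.2434.
Standardized rate: 0.3080×71.09 + 0.1507×190.04 + 0.1643×518.77 + 0.1336×882.53 + 0.2434×2047.90 = 752.2092 per 100,000.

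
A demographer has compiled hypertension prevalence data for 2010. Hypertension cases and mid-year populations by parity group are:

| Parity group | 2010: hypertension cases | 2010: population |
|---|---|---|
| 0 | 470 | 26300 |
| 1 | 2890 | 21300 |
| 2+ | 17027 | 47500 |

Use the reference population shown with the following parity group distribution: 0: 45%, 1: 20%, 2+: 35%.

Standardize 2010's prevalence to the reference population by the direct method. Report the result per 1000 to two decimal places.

Parity-specific rates per 1000 for 2010: 17.871, 135.681, 358.463.
Standard weights: 0.45, 0.20, 0.35.
Standardized rate: 0.4500×17.871 + 0.2000×135.681 + 0.3500×358.463 = 160.6401 per 1000.

160.64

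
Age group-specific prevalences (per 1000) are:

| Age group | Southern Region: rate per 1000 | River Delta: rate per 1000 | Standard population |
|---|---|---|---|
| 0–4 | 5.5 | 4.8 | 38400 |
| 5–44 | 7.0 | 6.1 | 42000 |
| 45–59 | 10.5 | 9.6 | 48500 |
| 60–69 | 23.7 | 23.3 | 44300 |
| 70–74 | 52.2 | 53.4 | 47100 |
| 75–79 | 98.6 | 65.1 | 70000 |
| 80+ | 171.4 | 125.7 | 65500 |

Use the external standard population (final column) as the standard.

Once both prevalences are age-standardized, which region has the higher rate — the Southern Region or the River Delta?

Standard total = 355800; weights = 0.1079, 0.1180, 0.1363, 0.1245, 0.1324, 0.1967, 0.1841.
The Southern Region: 0.1079×5.5 + 0.1180×7.0 + 0.1363×10.5 + 0.1245×23.7 + 0.1324×52.2 + 0.1967×98.6 + 0.1841×171.4 = 63.6641 per 1000.
The River Delta: 0.1079×4.8 + 0.1180×6.1 + 0.1363×9.6 + 0.1245×23.3 + 0.1324×53.4 + 0.1967×65.1 + 0.1841×125.7 = 48.4649 per 1000.

Southern Region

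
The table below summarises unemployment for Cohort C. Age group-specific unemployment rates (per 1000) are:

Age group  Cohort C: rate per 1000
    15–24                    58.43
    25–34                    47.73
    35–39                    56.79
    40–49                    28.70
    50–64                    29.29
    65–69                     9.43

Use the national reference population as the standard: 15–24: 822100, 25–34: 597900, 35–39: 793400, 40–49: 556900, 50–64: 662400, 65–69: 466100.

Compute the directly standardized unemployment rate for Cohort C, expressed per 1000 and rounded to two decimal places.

Standard total = 3898800; weights = 0.2109, 0.1534, 0.2035, 0.1428, 0.1699, 0.1195.
Standardized rate: 0.2109×58.43 + 0.1534×47.73 + 0.2035×56.79 + 0.1428×28.70 + 0.1699×29.29 + 0.1195×9.43 = 41.4000 per 1000.

41.40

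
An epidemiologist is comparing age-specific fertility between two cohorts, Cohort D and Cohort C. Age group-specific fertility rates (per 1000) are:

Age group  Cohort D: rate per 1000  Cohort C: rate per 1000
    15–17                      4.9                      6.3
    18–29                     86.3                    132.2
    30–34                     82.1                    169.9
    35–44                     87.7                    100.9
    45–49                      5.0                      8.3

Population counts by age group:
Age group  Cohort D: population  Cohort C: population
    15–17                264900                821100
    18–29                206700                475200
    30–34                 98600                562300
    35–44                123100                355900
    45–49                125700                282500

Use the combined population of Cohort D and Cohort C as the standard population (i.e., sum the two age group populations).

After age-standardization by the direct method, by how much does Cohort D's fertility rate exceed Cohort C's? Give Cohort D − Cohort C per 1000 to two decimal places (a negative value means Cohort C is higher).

Combined standard total = 3316000; weights = 0.3275, 0.2056, 0.1993, 0.1445, 0.1231.
Cohort D: 0.3275×4.9 + 0.2056×86.3 + 0.1993×82.1 + 0.1445×87.7 + 0.1231×5.0 = 48.9984 per 1000.
Cohort C: 0.3275×6.3 + 0.2056×132.2 + 0.1993×169.9 + 0.1445×100.9 + 0.1231×8.3 = 78.7078 per 1000.
Difference = 48.9984 − 78.7078 = -29.7094.

-29.71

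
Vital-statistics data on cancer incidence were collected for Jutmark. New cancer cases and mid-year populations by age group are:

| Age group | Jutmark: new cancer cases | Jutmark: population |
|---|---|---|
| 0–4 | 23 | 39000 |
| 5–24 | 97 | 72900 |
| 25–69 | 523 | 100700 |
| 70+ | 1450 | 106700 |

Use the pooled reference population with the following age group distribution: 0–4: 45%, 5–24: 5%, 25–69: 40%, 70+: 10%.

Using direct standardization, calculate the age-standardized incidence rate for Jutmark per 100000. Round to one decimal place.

Age-specific rates per 100000 for Jutmark: 58.97, 133.06, 519.36, 1358.95.
Standard weights: 0.45, 0.05, 0.40, 0.10.
Standardized rate: 0.4500×58.97 + 0.0500×133.06 + 0.4000×519.36 + 0.1000×1358.95 = 376.8322 per 100000.

376.8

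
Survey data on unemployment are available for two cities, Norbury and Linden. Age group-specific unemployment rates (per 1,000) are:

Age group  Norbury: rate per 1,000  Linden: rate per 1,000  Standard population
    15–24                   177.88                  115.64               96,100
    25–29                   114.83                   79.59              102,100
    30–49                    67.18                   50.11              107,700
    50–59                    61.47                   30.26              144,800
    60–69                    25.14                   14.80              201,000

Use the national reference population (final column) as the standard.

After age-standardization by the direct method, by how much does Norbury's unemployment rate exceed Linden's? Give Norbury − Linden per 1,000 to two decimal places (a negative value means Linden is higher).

Standard total = 651,700; weights = 0.1475, 0.1567, 0.1653, 0.2222, 0.3084.
Norbury: 0.1475×177.88 + 0.1567×114.83 + 0.1653×67.18 + 0.2222×61.47 + 0.3084×25.14 = 76.7342 per 1,000.
Linden: 0.1475×115.64 + 0.1567×79.59 + 0.1653×50.11 + 0.2222×30.26 + 0.3084×14.80 = 49.0907 per 1,000.
Difference = 76.7342 − 49.0907 = 27.6435.

27.64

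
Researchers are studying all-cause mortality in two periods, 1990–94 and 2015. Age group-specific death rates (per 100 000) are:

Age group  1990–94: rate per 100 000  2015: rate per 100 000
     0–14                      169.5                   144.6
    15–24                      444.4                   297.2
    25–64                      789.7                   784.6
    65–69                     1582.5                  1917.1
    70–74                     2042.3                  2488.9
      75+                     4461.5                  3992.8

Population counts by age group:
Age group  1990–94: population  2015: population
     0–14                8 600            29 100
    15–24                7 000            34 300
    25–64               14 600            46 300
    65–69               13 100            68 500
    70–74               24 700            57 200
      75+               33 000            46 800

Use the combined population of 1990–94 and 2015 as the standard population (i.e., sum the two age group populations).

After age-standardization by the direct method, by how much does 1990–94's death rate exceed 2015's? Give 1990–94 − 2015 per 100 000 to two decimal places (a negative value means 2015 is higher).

-49.97

Combined standard total = 383 200; weights = 0.0984, 0.1078, 0.1589, 0.2129, 0.2137, 0.2082.
1990–94: 0.0984×169.5 + 0.1078×444.4 + 0.1589×789.7 + 0.2129×1582.5 + 0.2137×2042.3 + 0.2082×4461.5 = 1892.6427 per 100 000.
2015: 0.0984×144.6 + 0.1078×297.2 + 0.1589×784.6 + 0.2129×1917.1 + 0.2137×2488.9 + 0.2082×3992.8 = 1942.6139 per 100 000.
Difference = 1892.6427 − 1942.6139 = -49.9712.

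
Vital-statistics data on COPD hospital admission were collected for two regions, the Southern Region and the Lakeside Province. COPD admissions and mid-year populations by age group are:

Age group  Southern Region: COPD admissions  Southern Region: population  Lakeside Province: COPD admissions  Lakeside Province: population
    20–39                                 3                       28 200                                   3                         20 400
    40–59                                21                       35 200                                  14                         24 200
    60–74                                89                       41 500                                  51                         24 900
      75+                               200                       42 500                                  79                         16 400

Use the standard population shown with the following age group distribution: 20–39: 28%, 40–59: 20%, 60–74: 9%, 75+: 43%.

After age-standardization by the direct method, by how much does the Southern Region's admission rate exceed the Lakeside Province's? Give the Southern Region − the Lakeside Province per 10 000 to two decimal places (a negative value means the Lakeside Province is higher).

Age-specific rates per 10 000 for the Southern Region: 1.06, 5.97, 21.45, 47.06.
For the Lakeside Province: 1.47, 5.79, 20.48, 48.17.
Standard weights: 0.28, 0.20, 0.09, 0.43.
The Southern Region: 0.2800×1.06 + 0.2000×5.97 + 0.0900×21.45 + 0.4300×47.06 = 23.6565 per 10 000.
The Lakeside Province: 0.2800×1.47 + 0.2000×5.79 + 0.0900×20.48 + 0.4300×48.17 = 24.1256 per 10 000.
Difference = 23.6565 − 24.1256 = -0.4691.

-0.47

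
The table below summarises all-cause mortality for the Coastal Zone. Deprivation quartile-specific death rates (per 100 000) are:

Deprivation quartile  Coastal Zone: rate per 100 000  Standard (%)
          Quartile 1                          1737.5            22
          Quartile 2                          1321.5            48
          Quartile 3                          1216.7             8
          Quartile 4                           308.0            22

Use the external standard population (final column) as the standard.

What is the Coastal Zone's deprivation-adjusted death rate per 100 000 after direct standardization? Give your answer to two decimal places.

Standard weights: 0.22, 0.48, 0.08, 0.22.
Standardized rate: 0.2200×1737.5 + 0.4800×1321.5 + 0.0800×1216.7 + 0.2200×308.0 = 1181.6660 per 100 000.

1181.67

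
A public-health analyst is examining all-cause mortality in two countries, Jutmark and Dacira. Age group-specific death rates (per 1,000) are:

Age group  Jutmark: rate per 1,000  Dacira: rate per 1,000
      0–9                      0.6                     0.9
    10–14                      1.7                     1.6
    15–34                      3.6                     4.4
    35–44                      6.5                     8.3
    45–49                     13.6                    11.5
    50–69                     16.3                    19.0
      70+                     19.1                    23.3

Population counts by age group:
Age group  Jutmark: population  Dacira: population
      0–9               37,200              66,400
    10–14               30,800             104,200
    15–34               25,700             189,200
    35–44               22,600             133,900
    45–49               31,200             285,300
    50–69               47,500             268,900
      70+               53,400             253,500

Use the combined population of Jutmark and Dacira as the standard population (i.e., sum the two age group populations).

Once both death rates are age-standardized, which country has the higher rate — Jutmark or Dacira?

Dacira

Combined standard total = 1,549,800; weights = 0.0668, 0.0871, 0.1387, 0.1010, 0.2042, 0.2042, 0.1980.
Jutmark: 0.0668×0.6 + 0.0871×1.7 + 0.1387×3.6 + 0.1010×6.5 + 0.2042×13.6 + 0.2042×16.3 + 0.1980×19.1 = 11.2312 per 1,000.
Dacira: 0.0668×0.9 + 0.0871×1.6 + 0.1387×4.4 + 0.1010×8.3 + 0.2042×11.5 + 0.2042×19.0 + 0.1980×23.3 = 12.4893 per 1,000.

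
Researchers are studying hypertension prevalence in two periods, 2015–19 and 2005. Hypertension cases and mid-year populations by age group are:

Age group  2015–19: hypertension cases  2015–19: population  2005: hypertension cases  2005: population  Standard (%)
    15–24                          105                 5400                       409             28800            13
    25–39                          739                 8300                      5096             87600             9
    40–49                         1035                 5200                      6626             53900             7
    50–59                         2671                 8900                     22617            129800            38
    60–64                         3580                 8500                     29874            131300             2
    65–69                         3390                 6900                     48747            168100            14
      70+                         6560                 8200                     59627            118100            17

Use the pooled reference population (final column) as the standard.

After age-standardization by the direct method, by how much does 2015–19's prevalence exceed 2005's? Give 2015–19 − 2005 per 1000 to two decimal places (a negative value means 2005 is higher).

Age-specific rates per 1000 for 2015–19: 19.444, 89.036, 199.038, 300.112, 421.176, 491.304, 800.000.
For 2005: 14.201, 58.174, 122.931, 174.245, 227.525, 289.988, 504.886.
Standard weights: 0.13, 0.09, 0.07, 0.38, 0.02, 0.14, 0.17.
2015–19: 0.1300×19.444 + 0.0900×89.036 + 0.0700×199.038 + 0.3800×300.112 + 0.0200×421.176 + 0.1400×491.304 + 0.1700×800.000 = 351.7226 per 1000.
2005: 0.1300×14.201 + 0.0900×58.174 + 0.0700×122.931 + 0.3800×174.245 + 0.0200×227.525 + 0.1400×289.988 + 0.1700×504.886 = 212.8795 per 1000.
Difference = 351.7226 − 212.8795 = 138.8431.

138.84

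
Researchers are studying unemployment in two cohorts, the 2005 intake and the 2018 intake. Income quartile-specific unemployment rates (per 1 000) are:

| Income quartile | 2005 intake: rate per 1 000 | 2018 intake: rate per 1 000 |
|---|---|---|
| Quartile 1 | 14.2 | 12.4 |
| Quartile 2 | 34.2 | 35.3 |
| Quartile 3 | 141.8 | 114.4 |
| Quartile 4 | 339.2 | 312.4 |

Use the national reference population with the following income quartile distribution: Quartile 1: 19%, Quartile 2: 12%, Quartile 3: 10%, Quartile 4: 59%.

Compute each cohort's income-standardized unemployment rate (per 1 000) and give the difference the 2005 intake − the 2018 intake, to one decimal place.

18.8

Standard weights: 0.19, 0.12, 0.10, 0.59.
The 2005 intake: 0.1900×14.2 + 0.1200×34.2 + 0.1000×141.8 + 0.5900×339.2 = 221.1100 per 1 000.
The 2018 intake: 0.1900×12.4 + 0.1200×35.3 + 0.1000×114.4 + 0.5900×312.4 = 202.3480 per 1 000.
Difference = 221.1100 − 202.3480 = 18.7620.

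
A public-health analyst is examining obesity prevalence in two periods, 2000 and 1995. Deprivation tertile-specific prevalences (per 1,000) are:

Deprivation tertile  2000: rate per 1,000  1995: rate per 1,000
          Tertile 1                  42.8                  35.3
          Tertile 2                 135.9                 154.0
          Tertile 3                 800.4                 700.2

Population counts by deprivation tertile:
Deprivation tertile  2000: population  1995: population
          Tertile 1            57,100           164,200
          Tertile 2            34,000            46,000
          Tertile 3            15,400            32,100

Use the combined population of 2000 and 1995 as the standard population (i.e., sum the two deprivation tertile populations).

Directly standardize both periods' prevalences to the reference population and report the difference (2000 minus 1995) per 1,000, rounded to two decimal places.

Combined standard total = 348,800; weights = 0.6345, 0.2294, 0.1362.
2000: 0.6345×42.8 + 0.2294×135.9 + 0.1362×800.4 = 167.3241 per 1,000.
1995: 0.6345×35.3 + 0.2294×154.0 + 0.1362×700.2 = 153.0716 per 1,000.
Difference = 167.3241 − 153.0716 = 14.2524.

14.25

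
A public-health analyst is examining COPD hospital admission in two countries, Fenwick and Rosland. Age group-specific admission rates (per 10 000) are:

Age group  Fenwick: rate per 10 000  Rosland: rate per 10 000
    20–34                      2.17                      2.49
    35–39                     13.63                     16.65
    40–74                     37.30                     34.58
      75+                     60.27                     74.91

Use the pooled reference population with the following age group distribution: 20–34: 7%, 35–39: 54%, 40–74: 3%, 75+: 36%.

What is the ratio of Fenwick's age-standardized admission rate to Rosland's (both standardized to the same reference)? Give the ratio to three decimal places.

0.816

Standard weights: 0.07, 0.54, 0.03, 0.36.
Fenwick: 0.0700×2.17 + 0.5400×13.63 + 0.0300×37.30 + 0.3600×60.27 = 30.3283 per 10 000.
Rosland: 0.0700×2.49 + 0.5400×16.65 + 0.0300×34.58 + 0.3600×74.91 = 37.1703 per 10 000.
Ratio = 30.3283 ÷ 37.1703 = 0.81593.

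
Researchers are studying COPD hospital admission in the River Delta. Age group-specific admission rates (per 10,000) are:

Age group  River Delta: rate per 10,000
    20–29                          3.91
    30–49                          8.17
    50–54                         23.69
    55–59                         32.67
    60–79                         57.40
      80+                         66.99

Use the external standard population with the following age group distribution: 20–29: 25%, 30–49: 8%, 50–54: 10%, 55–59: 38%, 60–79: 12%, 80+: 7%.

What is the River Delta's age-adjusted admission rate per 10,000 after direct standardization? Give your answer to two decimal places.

27.99

Standard weights: 0.25, 0.08, 0.10, 0.38, 0.12, 0.07.
Standardized rate: 0.2500×3.91 + 0.0800×8.17 + 0.1000×23.69 + 0.3800×32.67 + 0.1200×57.40 + 0.0700×66.99 = 27.9920 per 10,000.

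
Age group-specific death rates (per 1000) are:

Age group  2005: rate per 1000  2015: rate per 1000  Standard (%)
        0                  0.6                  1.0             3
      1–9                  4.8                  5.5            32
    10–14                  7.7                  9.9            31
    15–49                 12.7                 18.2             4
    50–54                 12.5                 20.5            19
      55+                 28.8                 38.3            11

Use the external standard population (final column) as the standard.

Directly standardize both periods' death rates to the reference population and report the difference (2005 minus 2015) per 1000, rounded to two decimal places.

Standard weights: 0.03, 0.32, 0.31, 0.04, 0.19, 0.11.
2005: 0.0300×0.6 + 0.3200×4.8 + 0.3100×7.7 + 0.0400×12.7 + 0.1900×12.5 + 0.1100×28.8 = 9.9920 per 1000.
2015: 0.0300×1.0 + 0.3200×5.5 + 0.3100×9.9 + 0.0400×18.2 + 0.1900×20.5 + 0.1100×38.3 = 13.6950 per 1000.
Difference = 9.9920 − 13.6950 = -3.7030.

-3.70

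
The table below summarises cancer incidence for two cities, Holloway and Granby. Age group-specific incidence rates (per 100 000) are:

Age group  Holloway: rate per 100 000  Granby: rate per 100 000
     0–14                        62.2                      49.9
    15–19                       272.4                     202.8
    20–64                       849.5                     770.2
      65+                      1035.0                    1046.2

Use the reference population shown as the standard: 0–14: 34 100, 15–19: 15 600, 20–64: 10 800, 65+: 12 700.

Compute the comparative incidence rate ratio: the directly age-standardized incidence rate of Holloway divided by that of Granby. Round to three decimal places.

1.084

Standard total = 73 200; weights = 0.4658, 0.2131, 0.1475, 0.1735.
Holloway: 0.4658×62.2 + 0.2131×272.4 + 0.1475×849.5 + 0.1735×1035.0 = 391.9339 per 100 000.
Granby: 0.4658×49.9 + 0.2131×202.8 + 0.1475×770.2 + 0.1735×1046.2 = 361.6143 per 100 000.
Ratio = 391.9339 ÷ 361.6143 = 1.08384.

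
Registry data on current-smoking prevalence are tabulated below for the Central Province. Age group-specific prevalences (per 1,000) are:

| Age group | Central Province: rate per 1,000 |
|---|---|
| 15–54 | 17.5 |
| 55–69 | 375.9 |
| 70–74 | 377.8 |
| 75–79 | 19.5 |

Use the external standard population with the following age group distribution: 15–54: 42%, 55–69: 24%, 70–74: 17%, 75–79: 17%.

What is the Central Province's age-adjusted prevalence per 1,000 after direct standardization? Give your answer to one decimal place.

Standard weights: 0.42, 0.24, 0.17, 0.17.
Standardized rate: 0.4200×17.5 + 0.2400×375.9 + 0.1700×377.8 + 0.1700×19.5 = 165.1070 per 1,000.

165.1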